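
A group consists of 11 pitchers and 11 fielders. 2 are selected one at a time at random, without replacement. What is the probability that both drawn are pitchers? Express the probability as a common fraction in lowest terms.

5/21

Multiply the conditional probabilities at each draw: 11/22 · 10/21 = 110/462 = 5/21.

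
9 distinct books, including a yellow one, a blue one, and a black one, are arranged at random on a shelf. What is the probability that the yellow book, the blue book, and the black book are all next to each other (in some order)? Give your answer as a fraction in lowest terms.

There are 9! = 362880 arrangements.
Treat the three as one block: 7! placements × 3! orders within the block = 5040·6 = 30240.
Probability = 30240/362880 = 1/12.

1/12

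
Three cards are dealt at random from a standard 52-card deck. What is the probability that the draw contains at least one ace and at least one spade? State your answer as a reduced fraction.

33/260

There are C(52,3) = 22100 possible draws.
By inclusion-exclusion on the complements, draws missing all aces or all spades: C(48,3) + C(39,3) − C(36,3) = 17296 + 9139 − 7140 = 19295.
So draws with at least one of each: 22100 − 19295 = 2805, probability 2805/22100 = 33/260.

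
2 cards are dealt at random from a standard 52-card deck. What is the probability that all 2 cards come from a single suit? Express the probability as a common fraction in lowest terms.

4/17

There are C(52,2) = 1326 possible 2-card hands.
Hands of one suit: 4 suits × C(13,2) = 4·78 = 312.
Probability = 312/1326 = 4/17.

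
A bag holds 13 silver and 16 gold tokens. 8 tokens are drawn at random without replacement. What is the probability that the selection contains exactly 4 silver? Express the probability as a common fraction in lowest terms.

1820/6003

Total number of selections: C(29,8) = 4292145.
Selections with exactly 4 silver: choose 4 of the 13 silver and 4 of the 16 gold, C(13,4)·C(16,4) = 715·1820 = 1301300.
Probability = 1301300/4292145 = 1820/6003.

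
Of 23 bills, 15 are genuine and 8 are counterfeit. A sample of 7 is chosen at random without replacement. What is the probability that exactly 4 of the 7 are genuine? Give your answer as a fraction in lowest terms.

25480/81719

There are C(23,7) = 245157 ways to choose 7 from 23.
Selections with exactly 4 genuine: choose 4 of the 15 genuine and 3 of the 8 counterfeit, C(15,4)·C(8,3) = 1365·56 = 76440.
Probability = 76440/245157 = 25480/81719.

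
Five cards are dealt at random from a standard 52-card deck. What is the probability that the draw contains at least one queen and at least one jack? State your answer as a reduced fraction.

There are C(52,5) = 2598960 possible draws.
By inclusion-exclusion on the complements, draws missing all queens or all jacks: C(48,5) + C(48,5) − C(44,5) = 1712304 + 1712304 − 1086008 = 2338600.
So draws with at least one of each: 2598960 − 2338600 = 260360, probability 260360/2598960 = 6509/64974.

6509/64974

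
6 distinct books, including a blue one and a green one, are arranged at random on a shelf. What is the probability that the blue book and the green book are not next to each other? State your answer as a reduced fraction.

2/3

There are 6! = 720 arrangements.
Arrangements with the blue book and the green book adjacent: 2·5! = 240.
So not adjacent: 720 − 240 = 480, probability 480/720 = 2/3.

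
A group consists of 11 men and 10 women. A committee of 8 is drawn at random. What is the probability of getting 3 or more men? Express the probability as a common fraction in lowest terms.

Total selections: C(21,8) = 203490.
Favorable selections (3 or more men): C(11,3)·C(10,5) + C(11,4)·C(10,4) + C(11,5)·C(10,3) + C(11,6)·C(10,2) + C(11,7)·C(10,1) + C(11,8)·C(10,0) = 41580 + 69300 + 55440 + 20790 + 3300 + 165 = 190575.
Probability = 190575/203490 = 605/646.

605/646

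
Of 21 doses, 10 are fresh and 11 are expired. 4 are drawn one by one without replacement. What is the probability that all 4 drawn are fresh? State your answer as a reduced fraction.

2/57

Multiply the conditional probabilities at each draw: 10/21 · 9/20 · 8/19 · 7/18 = 5040/143640 = 2/57.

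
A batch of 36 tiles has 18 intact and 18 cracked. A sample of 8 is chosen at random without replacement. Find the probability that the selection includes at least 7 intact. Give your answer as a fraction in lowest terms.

13/638

There are C(36,8) = 30260340 ways to choose the 8.
Favorable selections (at least 7 intact): C(18,7)·C(18,1) + C(18,8)·C(18,0) = 572832 + 43758 = 616590.
Probability = 616590/30260340 = 13/638.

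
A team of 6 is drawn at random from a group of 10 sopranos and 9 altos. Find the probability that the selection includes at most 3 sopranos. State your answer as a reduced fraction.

407/646

Total selections: C(19,6) = 27132.
Count the complement (more than 3 sopranos): C(10,4)·C(9,2) + C(10,5)·C(9,1) + C(10,6)·C(9,0) = 7560 + 2268 + 210 = 10038.
Probability = 1 − 10038/27132 = 17094/27132 = 407/646.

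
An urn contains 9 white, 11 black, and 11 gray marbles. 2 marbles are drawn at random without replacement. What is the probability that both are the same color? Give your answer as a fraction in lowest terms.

146/465

There are C(31,2) = 465 ways to draw 2 marbles.
All same color: C(9,2) + C(11,2) + C(11,2) = 36 + 55 + 55 = 146.
Probability = 146/465.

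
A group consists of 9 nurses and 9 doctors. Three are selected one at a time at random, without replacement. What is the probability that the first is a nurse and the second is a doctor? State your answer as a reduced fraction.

Multiply the conditional probabilities at each draw: 9/18 · 9/17 = 81/306 = 9/34.

9/34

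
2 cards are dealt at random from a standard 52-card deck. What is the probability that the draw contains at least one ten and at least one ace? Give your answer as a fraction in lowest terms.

8/663

There are C(52,2) = 1326 possible draws.
By inclusion-exclusion on the complements, draws missing all tens or all aces: C(48,2) + C(48,2) − C(44,2) = 1128 + 1128 − 946 = 1310.
So draws with at least one of each: 1326 − 1310 = 16, probability 16/1326 = 8/663.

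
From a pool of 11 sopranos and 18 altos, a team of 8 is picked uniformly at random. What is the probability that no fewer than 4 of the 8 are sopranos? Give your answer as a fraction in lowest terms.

Total selections: C(29,8) = 4292145.
Count the complement (fewer than 4 sopranos): C(11,0)·C(18,8) + C(11,1)·C(18,7) + C(11,2)·C(18,6) + C(11,3)·C(18,5) = 43758 + 350064 + 1021020 + 1413720 = 2828562.
Probability = 1 − 2828562/4292145 = 1463583/4292145 = 44351/130065.

44351/130065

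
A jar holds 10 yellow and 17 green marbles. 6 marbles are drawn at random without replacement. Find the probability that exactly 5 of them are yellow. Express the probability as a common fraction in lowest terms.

238/16445

There are C(27,6) = 296010 ways to choose 6 from 27.
Selections with exactly 5 yellow: choose 5 of the 10 yellow and 1 of the 17 green, C(10,5)·C(17,1) = 252·17 = 4284.
Probability = 4284/296010 = 238/16445.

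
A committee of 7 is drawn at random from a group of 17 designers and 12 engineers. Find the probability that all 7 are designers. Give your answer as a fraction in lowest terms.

There are C(29,7) = 1560780 possible selections.
Selections with all designers: C(17,7) = 19448.
Probability = 19448/1560780 = 374/30015.

374/30015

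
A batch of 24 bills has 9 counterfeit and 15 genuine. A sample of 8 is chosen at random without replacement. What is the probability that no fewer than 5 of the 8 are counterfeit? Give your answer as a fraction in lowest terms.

7411/81719

Total selections: C(24,8) = 735471.
Favorable selections (no fewer than 5 counterfeit): C(9,5)·C(15,3) + C(9,6)·C(15,2) + C(9,7)·C(15,1) + C(9,8)·C(15,0) = 57330 + 8820 + 540 + 9 = 66699.
Probability = 66699/735471 = 7411/81719.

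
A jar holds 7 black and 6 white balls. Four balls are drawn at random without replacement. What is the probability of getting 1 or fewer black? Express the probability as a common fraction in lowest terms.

31/143

Total selections: C(13,4) = 715.
Favorable selections (1 or fewer black): C(7,0)·C(6,4) + C(7,1)·C(6,3) = 15 + 140 = 155.
Probability = 155/715 = 31/143.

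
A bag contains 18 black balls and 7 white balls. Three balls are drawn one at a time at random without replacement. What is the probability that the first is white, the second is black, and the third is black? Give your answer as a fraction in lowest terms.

357/2300

Multiply the conditional probabilities at each draw: 7/25 · 18/24 · 17/23 = 2142/13800 = 357/2300.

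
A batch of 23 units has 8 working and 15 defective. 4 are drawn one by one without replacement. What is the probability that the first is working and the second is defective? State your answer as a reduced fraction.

60/253

Multiply the conditional probabilities at each draw: 8/23 · 15/22 = 120/506 = 60/253.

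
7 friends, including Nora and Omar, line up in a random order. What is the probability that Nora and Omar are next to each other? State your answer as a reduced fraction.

There are 7! = 5040 arrangements.
Treat Nora and Omar as a block: 6! arrangements of the blocks × 2 orders within the block = 2·720 = 1440.
Probability = 1440/5040 = 2/7.

2/7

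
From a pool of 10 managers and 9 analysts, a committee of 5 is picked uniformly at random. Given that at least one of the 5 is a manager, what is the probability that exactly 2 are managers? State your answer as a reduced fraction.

70/213

Work in counts. Selections with at least one manager: C(19,5) − C(9,5) = 11628 − 126 = 11502.
Of those, selections where exactly 2 are managers: C(10,2)·C(9,3) = 45·84 = 3780.
Conditional probability = 3780/11502 = 70/213.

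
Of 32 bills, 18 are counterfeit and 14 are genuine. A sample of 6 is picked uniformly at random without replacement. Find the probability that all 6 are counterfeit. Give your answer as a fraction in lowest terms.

There are C(32,6) = 906192 possible selections.
Selections with all counterfeit: C(18,6) = 18564.
Probability = 18564/906192 = 221/10788.

221/10788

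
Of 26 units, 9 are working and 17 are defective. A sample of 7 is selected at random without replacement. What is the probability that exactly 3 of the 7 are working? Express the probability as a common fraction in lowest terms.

The sample space is all 7-subsets of the 26: C(26,7) = 657800.
Selections with exactly 3 working: choose 3 of the 9 working and 4 of the 17 defective, C(9,3)·C(17,4) = 84·2380 = 199920.
Probability = 199920/657800 = 4998/16445.

4998/16445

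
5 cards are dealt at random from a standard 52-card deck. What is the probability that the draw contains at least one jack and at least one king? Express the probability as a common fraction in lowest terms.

There are C(52,5) = 2598960 possible draws.
By inclusion-exclusion on the complements, draws missing all jacks or all kings: C(48,5) + C(48,5) − C(44,5) = 1712304 + 1712304 − 1086008 = 2338600.
So draws with at least one of each: 2598960 − 2338600 = 260360, probability 260360/2598960 = 6509/64974.

6509/64974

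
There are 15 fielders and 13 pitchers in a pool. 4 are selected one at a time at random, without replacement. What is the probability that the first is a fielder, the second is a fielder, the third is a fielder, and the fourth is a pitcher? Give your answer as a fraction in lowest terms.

Multiply the conditional probabilities at each draw: 15/28 · 14/27 · 13/26 · 13/25 = 35490/491400 = 13/180.

13/180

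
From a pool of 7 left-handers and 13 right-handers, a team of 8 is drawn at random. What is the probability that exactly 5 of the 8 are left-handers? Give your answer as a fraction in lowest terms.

There are C(20,8) = 125970 ways to choose 8 from 20.
Selections with exactly 5 left-handers: choose 5 of the 7 left-handers and 3 of the 13 right-handers, C(7,5)·C(13,3) = 21·286 = 6006.
Probability = 6006/125970 = 77/1615.

77/1615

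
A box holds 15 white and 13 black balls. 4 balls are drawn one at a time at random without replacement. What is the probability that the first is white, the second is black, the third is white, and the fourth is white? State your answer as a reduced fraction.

13/180

Multiply the conditional probabilities at each draw: 15/28 · 13/27 · 14/26 · 13/25 = 35490/491400 = 13/180.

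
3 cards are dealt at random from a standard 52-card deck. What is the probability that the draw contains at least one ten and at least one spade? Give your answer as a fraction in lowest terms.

There are C(52,3) = 22100 possible draws.
By inclusion-exclusion on the complements, draws missing all tens or all spades: C(48,3) + C(39,3) − C(36,3) = 17296 + 9139 − 7140 = 19295.
So draws with at least one of each: 22100 − 19295 = 2805, probability 2805/22100 = 33/260.

33/260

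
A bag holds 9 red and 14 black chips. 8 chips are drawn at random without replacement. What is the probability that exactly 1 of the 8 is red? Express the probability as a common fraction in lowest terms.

468/7429

There are C(23,8) = 490314 ways to choose 8 from 23.
Selections with exactly 1 red: choose 1 of the 9 red and 7 of the 14 black, C(9,1)·C(14,7) = 9·3432 = 30888.
Probability = 30888/490314 = 468/7429.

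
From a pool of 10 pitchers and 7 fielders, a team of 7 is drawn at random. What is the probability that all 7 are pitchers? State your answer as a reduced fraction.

There are C(17,7) = 19448 possible selections.
Selections with all pitchers: C(10,7) = 120.
Probability = 120/19448 = 15/2431.

15/2431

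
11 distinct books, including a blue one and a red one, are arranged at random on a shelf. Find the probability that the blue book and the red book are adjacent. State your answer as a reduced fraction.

2/11

There are 11! = 39916800 arrangements.
Treat the blue book and the red book as a block: 10! arrangements of the blocks × 2 orders within the block = 2·3628800 = 7257600.
Probability = 7257600/39916800 = 2/11.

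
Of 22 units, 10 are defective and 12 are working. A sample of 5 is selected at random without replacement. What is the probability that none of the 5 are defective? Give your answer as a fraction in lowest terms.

There are C(22,5) = 26334 possible selections.
Selections with no defective (all working): C(12,5) = 792.
Probability = 792/26334 = 4/133.

4/133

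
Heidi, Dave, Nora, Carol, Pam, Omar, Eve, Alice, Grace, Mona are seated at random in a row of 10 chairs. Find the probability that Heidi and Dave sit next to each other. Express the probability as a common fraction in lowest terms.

There are 10! = 3628800 arrangements.
Treat Heidi and Dave as a block: 9! arrangements of the blocks × 2 orders within the block = 2·362880 = 725760.
Probability = 725760/3628800 = 1/5.

1/5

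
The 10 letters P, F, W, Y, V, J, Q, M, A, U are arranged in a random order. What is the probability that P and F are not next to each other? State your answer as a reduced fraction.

There are 10! = 3628800 arrangements.
Arrangements with P and F adjacent: 2·9! = 725760.
So not adjacent: 3628800 − 725760 = 2903040, probability 2903040/3628800 = 4/5.

4/5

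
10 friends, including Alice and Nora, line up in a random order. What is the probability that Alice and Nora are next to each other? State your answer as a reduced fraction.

1/5

There are 10! = 3628800 arrangements.
Treat Alice and Nora as a block: 9! arrangements of the blocks × 2 orders within the block = 2·362880 = 725760.
Probability = 725760/3628800 = 1/5.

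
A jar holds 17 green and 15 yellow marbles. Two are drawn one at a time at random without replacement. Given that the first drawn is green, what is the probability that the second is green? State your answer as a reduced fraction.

After removing one green, 31 remain: 16 green and 15 yellow.
So the probability the next is green is 16/31.

16/31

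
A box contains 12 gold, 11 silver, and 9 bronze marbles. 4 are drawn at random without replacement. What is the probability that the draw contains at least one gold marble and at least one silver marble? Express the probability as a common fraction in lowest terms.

3157/4495

There are C(32,4) = 35960 possible draws.
By inclusion-exclusion on the complements, draws missing all gold or all silver: C(20,4) + C(21,4) − C(9,4) = 4845 + 5985 − 126 = 10704.
So draws with at least one of each: 35960 − 10704 = 25256, probability 25256/35960 = 3157/4495.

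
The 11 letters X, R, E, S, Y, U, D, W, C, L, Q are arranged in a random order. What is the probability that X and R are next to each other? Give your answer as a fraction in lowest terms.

2/11

There are 11! = 39916800 arrangements.
Treat X and R as a block: 10! arrangements of the blocks × 2 orders within the block = 2·3628800 = 7257600.
Probability = 7257600/39916800 = 2/11.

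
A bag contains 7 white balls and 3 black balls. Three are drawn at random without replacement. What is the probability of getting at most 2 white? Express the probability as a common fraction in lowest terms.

There are C(10,3) = 120 ways to choose the 3.
The complement is exactly 3 white: C(7,3)·C(3,0) = 35.
Probability = 1 − 35/120 = 85/120 = 17/24.

17/24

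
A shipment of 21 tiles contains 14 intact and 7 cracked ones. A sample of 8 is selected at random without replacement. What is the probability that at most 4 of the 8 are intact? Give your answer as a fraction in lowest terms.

There are C(21,8) = 203490 ways to choose the 8.
Favorable selections (at most 4 intact): C(14,1)·C(7,7) + C(14,2)·C(7,6) + C(14,3)·C(7,5) + C(14,4)·C(7,4) = 14 + 637 + 7644 + 35035 = 43330.
Probability = 43330/203490 = 619/2907.

619/2907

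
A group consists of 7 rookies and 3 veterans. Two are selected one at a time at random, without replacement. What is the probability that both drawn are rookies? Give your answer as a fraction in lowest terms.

Multiply the conditional probabilities at each draw: 7/10 · 6/9 = 42/90 = 7/15.

7/15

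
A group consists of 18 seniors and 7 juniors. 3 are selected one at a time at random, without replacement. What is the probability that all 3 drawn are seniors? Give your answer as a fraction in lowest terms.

Multiply the conditional probabilities at each draw: 18/25 · 17/24 · 16/23 = 4896/13800 = 204/575.

204/575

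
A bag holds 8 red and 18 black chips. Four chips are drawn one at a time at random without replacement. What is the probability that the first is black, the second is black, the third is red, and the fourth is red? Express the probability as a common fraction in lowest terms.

357/7475

Multiply the conditional probabilities at each draw: 18/26 · 17/25 · 8/24 · 7/23 = 17136/358800 = 357/7475.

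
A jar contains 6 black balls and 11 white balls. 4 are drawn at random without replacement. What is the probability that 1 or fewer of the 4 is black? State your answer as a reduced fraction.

There are C(17,4) = 2380 ways to choose the 4.
Favorable selections (1 or fewer black): C(6,0)·C(11,4) + C(6,1)·C(11,3) = 330 + 990 = 1320.
Probability = 1320/2380 = 66/119.

66/119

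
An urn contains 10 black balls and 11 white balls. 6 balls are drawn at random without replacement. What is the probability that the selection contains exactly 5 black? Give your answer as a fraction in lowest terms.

33/646

Total number of selections: C(21,6) = 54264.
Selections with exactly 5 black: choose 5 of the 10 black and 1 of the 11 white, C(10,5)·C(11,1) = 252·11 = 2772.
Probability = 2772/54264 = 33/646.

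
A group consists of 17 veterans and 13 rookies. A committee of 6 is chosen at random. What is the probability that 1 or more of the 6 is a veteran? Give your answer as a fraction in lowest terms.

15181/15225

There are C(30,6) = 593775 ways to choose the 6.
The complement is all 6 are rookies: C(13,6) = 1716.
Probability = 1 − 1716/593775 = 592059/593775 = 15181/15225.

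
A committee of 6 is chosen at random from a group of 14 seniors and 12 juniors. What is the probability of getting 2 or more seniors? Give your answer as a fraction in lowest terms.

109/115

Total selections: C(26,6) = 230230.
Favorable selections (2 or more seniors): C(14,2)·C(12,4) + C(14,3)·C(12,3) + C(14,4)·C(12,2) + C(14,5)·C(12,1) + C(14,6)·C(12,0) = 45045 + 80080 + 66066 + 24024 + 3003 = 218218.
Probability = 218218/230230 = 109/115.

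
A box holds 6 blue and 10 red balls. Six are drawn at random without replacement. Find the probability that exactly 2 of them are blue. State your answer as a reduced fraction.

There are C(16,6) = 8008 ways to choose 6 from 16.
Selections with exactly 2 blue: choose 2 of the 6 blue and 4 of the 10 red, C(6,2)·C(10,4) = 15·210 = 3150.
Probability = 3150/8008 = 225/572.

225/572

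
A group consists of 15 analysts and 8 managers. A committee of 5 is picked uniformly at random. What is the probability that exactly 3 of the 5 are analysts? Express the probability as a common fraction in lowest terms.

1820/4807

There are C(23,5) = 33649 ways to choose 5 from 23.
Selections with exactly 3 analysts: choose 3 of the 15 analysts and 2 of the 8 managers, C(15,3)·C(8,2) = 455·28 = 12740.
Probability = 12740/33649 = 1820/4807.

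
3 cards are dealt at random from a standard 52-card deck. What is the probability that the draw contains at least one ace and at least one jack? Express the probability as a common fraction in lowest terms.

There are C(52,3) = 22100 possible draws.
By inclusion-exclusion on the complements, draws missing all aces or all jacks: C(48,3) + C(48,3) − C(44,3) = 17296 + 17296 − 13244 = 21348.
So draws with at least one of each: 22100 − 21348 = 752, probability 752/22100 = 188/5525.

188/5525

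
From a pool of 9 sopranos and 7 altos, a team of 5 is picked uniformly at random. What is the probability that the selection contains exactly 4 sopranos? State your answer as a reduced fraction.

There are C(16,5) = 4368 ways to choose 5 from 16.
Selections with exactly 4 sopranos: choose 4 of the 9 sopranos and 1 of the 7 altos, C(9,4)·C(7,1) = 126·7 = 882.
Probability = 882/4368 = 21/104.

21/104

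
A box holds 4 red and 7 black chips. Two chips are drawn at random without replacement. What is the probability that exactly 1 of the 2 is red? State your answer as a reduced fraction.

The sample space is all 2-subsets of the 11: C(11,2) = 55.
Selections with exactly 1 red: choose 1 of the 4 red and 1 of the 7 black, C(4,1)·C(7,1) = 4·7 = 28.
Probability = 28/55.

28/55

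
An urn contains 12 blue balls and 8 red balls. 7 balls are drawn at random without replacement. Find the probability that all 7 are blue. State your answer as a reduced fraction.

There are C(20,7) = 77520 possible selections.
Selections with all blue: C(12,7) = 792.
Probability = 792/77520 = 33/3230.

33/3230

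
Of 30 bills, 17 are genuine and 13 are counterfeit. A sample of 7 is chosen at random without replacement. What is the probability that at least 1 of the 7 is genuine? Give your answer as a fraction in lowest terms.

13039/13050

There are C(30,7) = 2035800 ways to choose the 7.
Favorable selections (at least 1 genuine): C(17,1)·C(13,6) + C(17,2)·C(13,5) + C(17,3)·C(13,4) + C(17,4)·C(13,3) + C(17,5)·C(13,2) + C(17,6)·C(13,1) + C(17,7)·C(13,0) = 29172 + 175032 + 486200 + 680680 + 482664 + 160888 + 19448 = 2034084.
Probability = 2034084/2035800 = 13039/13050.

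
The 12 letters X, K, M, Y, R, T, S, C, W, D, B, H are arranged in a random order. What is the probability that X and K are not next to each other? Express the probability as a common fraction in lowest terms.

5/6

There are 12! = 479001600 arrangements.
Arrangements with X and K adjacent: 2·11! = 79833600.
So not adjacent: 479001600 − 79833600 = 399168000, probability 399168000/479001600 = 5/6.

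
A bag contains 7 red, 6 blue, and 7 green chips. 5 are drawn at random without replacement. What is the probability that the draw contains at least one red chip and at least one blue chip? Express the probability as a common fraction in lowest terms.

161/204

There are C(20,5) = 15504 possible draws.
By inclusion-exclusion on the complements, draws missing all red or all blue: C(13,5) + C(14,5) − C(7,5) = 1287 + 2002 − 21 = 3268.
So draws with at least one of each: 15504 − 3268 = 12236, probability 12236/15504 = 161/204.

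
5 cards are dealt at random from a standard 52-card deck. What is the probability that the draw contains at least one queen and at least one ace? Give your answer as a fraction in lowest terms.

6509/64974

There are C(52,5) = 2598960 possible draws.
By inclusion-exclusion on the complements, draws missing all queens or all aces: C(48,5) + C(48,5) − C(44,5) = 1712304 + 1712304 − 1086008 = 2338600.
So draws with at least one of each: 2598960 − 2338600 = 260360, probability 260360/2598960 = 6509/64974.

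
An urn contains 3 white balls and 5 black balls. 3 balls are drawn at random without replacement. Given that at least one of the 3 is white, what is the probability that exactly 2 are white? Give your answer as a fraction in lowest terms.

Work in counts. Selections with at least one white: C(8,3) − C(5,3) = 56 − 10 = 46.
Of those, selections where exactly 2 are white: C(3,2)·C(5,1) = 3·5 = 15.
Conditional probability = 15/46.

15/46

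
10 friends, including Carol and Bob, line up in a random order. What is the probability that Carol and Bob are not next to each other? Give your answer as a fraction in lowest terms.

4/5

There are 10! = 3628800 arrangements.
Arrangements with Carol and Bob adjacent: 2·9! = 725760.
So not adjacent: 3628800 − 725760 = 2903040, probability 2903040/3628800 = 4/5.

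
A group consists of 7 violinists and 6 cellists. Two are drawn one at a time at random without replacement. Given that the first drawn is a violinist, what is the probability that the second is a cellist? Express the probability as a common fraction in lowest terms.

After removing one violinist, 12 remain: 6 violinists and 6 cellists.
So the probability the next is a cellist is 6/12 = 1/2.

1/2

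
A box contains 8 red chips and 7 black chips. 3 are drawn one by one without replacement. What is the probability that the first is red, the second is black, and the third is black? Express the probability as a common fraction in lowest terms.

Multiply the conditional probabilities at each draw: 8/15 · 7/14 · 6/13 = 336/2730 = 8/65.

8/65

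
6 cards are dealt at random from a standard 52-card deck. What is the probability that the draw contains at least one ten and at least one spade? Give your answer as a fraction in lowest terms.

There are C(52,6) = 20358520 possible draws.
By inclusion-exclusion on the complements, draws missing all tens or all spades: C(48,6) + C(39,6) − C(36,6) = 12271512 + 3262623 − 1947792 = 13586343.
So draws with at least one of each: 20358520 − 13586343 = 6772177, probability 6772177/20358520.

6772177/20358520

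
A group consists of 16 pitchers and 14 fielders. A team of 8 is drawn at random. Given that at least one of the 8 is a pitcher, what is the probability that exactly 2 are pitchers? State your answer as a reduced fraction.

4620/74999

Work in counts. Selections with at least one pitcher: C(30,8) − C(14,8) = 5852925 − 3003 = 5849922.
Of those, selections where exactly 2 are pitchers: C(16,2)·C(14,6) = 120·3003 = 360360.
Conditional probability = 360360/5849922 = 4620/74999.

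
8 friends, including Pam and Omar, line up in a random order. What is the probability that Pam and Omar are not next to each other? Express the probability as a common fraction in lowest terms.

3/4

There are 8! = 40320 arrangements.
Arrangements with Pam and Omar adjacent: 2·7! = 10080.
So not adjacent: 40320 − 10080 = 30240, probability 30240/40320 = 3/4.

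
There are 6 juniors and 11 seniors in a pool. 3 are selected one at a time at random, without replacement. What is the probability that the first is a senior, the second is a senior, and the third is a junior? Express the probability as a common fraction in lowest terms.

11/68

Multiply the conditional probabilities at each draw: 11/17 · 10/16 · 6/15 = 660/4080 = 11/68.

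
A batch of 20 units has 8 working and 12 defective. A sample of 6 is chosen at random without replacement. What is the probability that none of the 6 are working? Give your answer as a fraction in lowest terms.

77/3230

There are C(20,6) = 38760 possible selections.
Selections with no working (all defective): C(12,6) = 924.
Probability = 924/38760 = 77/3230.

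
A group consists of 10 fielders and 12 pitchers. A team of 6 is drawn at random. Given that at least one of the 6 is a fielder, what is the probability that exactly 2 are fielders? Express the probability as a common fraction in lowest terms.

Work in counts. Selections with at least one fielder: C(22,6) − C(12,6) = 74613 − 924 = 73689.
Of those, selections where exactly 2 are fielders: C(10,2)·C(12,4) = 45·495 = 22275.
Conditional probability = 22275/73689 = 675/2233.

675/2233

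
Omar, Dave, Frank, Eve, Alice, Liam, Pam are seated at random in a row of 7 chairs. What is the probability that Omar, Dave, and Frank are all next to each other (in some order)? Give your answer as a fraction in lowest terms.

There are 7! = 5040 arrangements.
Treat the three as one block: 5! placements × 3! orders within the block = 120·6 = 720.
Probability = 720/5040 = 1/7.

1/7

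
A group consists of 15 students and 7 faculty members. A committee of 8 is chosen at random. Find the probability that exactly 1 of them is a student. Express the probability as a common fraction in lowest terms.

1/21318

Total number of selections: C(22,8) = 319770.
Selections with exactly 1 student: choose 1 of the 15 students and 7 of the 7 faculty members, C(15,1)·C(7,7) = 15·1 = 15.
Probability = 15/319770 = 1/21318.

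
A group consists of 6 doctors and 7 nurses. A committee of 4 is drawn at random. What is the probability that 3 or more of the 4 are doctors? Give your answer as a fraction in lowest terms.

Total selections: C(13,4) = 715.
Favorable selections (3 or more doctors): C(6,3)·C(7,1) + C(6,4)·C(7,0) = 140 + 15 = 155.
Probability = 155/715 = 31/143.

31/143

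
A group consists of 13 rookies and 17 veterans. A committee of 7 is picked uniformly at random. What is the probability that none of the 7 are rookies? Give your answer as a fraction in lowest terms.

There are C(30,7) = 2035800 possible selections.
Selections with no rookies (all veterans): C(17,7) = 19448.
Probability = 19448/2035800 = 187/19575.

187/19575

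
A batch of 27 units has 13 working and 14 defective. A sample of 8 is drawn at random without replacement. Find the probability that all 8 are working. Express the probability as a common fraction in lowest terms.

1/1725

There are C(27,8) = 2220075 possible selections.
Selections with all working: C(13,8) = 1287.
Probability = 1287/2220075 = 1/1725.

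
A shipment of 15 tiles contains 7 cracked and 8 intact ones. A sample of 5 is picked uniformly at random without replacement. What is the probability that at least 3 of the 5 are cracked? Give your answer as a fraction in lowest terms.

61/143

There are C(15,5) = 3003 ways to choose the 5.
Favorable selections (at least 3 cracked): C(7,3)·C(8,2) + C(7,4)·C(8,1) + C(7,5)·C(8,0) = 980 + 280 + 21 = 1281.
Probability = 1281/3003 = 61/143.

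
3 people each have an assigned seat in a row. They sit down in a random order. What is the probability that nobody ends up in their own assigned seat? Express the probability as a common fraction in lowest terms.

There are 3! = 6 seatings.
By inclusion-exclusion, seatings with no fixed points: C(3,0)·3! − C(3,1)·2! + C(3,2)·1! − C(3,3)·0! = 2.
Probability = 2/6 = 1/3.

1/3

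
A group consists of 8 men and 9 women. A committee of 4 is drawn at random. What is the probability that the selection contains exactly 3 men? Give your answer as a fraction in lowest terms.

Total number of selections: C(17,4) = 2380.
Selections with exactly 3 men: choose 3 of the 8 men and 1 of the 9 women, C(8,3)·C(9,1) = 56·9 = 504.
Probability = 504/2380 = 18/85.

18/85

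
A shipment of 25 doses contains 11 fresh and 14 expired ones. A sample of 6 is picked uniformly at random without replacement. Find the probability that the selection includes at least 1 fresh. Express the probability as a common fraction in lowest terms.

There are C(25,6) = 177100 ways to choose the 6.
Favorable selections (at least 1 fresh): C(11,1)·C(14,5) + C(11,2)·C(14,4) + C(11,3)·C(14,3) + C(11,4)·C(14,2) + C(11,5)·C(14,1) + C(11,6)·C(14,0) = 22022 + 55055 + 60060 + 30030 + 6468 + 462 = 174097.
Probability = 174097/177100 = 2261/2300.

2261/2300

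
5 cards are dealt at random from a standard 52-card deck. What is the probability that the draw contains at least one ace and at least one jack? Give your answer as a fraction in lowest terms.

6509/64974

There are C(52,5) = 2598960 possible draws.
By inclusion-exclusion on the complements, draws missing all aces or all jacks: C(48,5) + C(48,5) − C(44,5) = 1712304 + 1712304 − 1086008 = 2338600.
So draws with at least one of each: 2598960 − 2338600 = 260360, probability 260360/2598960 = 6509/64974.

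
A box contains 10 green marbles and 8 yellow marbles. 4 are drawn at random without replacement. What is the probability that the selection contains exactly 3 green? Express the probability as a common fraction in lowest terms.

16/51

The sample space is all 4-subsets of the 18: C(18,4) = 3060.
Selections with exactly 3 green: choose 3 of the 10 green and 1 of the 8 yellow, C(10,3)·C(8,1) = 120·8 = 960.
Probability = 960/3060 = 16/51.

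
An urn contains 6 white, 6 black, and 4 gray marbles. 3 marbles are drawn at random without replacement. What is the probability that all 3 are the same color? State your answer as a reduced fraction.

There are C(16,3) = 560 ways to draw 3 marbles.
All same color: C(6,3) + C(6,3) + C(4,3) = 20 + 20 + 4 = 44.
Probability = 44/560 = 11/140.

11/140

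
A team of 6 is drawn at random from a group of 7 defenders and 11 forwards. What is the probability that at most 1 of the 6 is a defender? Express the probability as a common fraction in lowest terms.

Total selections: C(18,6) = 18564.
Favorable selections (at most 1 defender): C(7,0)·C(11,6) + C(7,1)·C(11,5) = 462 + 3234 = 3696.
Probability = 3696/18564 = 44/221.

44/221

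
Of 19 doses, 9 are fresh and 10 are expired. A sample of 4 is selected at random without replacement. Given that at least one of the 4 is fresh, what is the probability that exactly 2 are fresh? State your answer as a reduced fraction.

Work in counts. Selections with at least one fresh: C(19,4) − C(10,4) = 3876 − 210 = 3666.
Of those, selections where exactly 2 are fresh: C(9,2)·C(10,2) = 36·45 = 1620.
Conditional probability = 1620/3666 = 270/611.

270/611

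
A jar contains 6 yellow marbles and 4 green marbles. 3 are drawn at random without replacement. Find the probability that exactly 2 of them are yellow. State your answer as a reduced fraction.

1/2

There are C(10,3) = 120 ways to choose 3 from 10.
Selections with exactly 2 yellow: choose 2 of the 6 yellow and 1 of the 4 green, C(6,2)·C(4,1) = 15·4 = 60.
Probability = 60/120 = 1/2.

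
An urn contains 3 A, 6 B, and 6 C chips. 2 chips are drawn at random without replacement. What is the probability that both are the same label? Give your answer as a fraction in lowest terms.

11/35

There are C(15,2) = 105 ways to draw 2 chips.
All same label: C(3,2) + C(6,2) + C(6,2) = 3 + 15 + 15 = 33.
Probability = 33/105 = 11/35.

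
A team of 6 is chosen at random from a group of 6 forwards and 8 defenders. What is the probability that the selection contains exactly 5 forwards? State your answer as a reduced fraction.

The sample space is all 6-subsets of the 14: C(14,6) = 3003.
Selections with exactly 5 forwards: choose 5 of the 6 forwards and 1 of the 8 defenders, C(6,5)·C(8,1) = 6·8 = 48.
Probability = 48/3003 = 16/1001.

16/1001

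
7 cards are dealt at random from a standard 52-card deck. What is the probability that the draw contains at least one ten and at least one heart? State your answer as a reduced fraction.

53122231/133784560

There are C(52,7) = 133784560 possible draws.
By inclusion-exclusion on the complements, draws missing all tens or all hearts: C(48,7) + C(39,7) − C(36,7) = 73629072 + 15380937 − 8347680 = 80662329.
So draws with at least one of each: 133784560 − 80662329 = 53122231, probability 53122231/133784560.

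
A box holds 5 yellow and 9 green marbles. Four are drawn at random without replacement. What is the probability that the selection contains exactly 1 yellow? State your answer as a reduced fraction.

Total number of selections: C(14,4) = 1001.
Selections with exactly 1 yellow: choose 1 of the 5 yellow and 3 of the 9 green, C(5,1)·C(9,3) = 5·84 = 420.
Probability = 420/1001 = 60/143.

60/143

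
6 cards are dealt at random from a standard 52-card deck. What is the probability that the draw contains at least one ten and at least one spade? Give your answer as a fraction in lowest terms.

6772177/20358520

There are C(52,6) = 20358520 possible draws.
By inclusion-exclusion on the complements, draws missing all tens or all spades: C(48,6) + C(39,6) − C(36,6) = 12271512 + 3262623 − 1947792 = 13586343.
So draws with at least one of each: 20358520 − 13586343 = 6772177, probability 6772177/20358520.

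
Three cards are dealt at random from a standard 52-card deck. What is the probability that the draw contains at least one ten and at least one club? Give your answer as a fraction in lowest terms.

33/260

There are C(52,3) = 22100 possible draws.
By inclusion-exclusion on the complements, draws missing all tens or all clubs: C(48,3) + C(39,3) − C(36,3) = 17296 + 9139 − 7140 = 19295.
So draws with at least one of each: 22100 − 19295 = 2805, probability 2805/22100 = 33/260.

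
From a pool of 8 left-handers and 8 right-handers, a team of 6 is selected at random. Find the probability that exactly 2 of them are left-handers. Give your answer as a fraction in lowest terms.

The sample space is all 6-subsets of the 16: C(16,6) = 8008.
Selections with exactly 2 left-handers: choose 2 of the 8 left-handers and 4 of the 8 right-handers, C(8,2)·C(8,4) = 28·70 = 1960.
Probability = 1960/8008 = 35/143.

35/143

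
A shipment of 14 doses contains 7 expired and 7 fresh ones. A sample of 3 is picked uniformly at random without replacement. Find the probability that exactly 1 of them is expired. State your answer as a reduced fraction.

The sample space is all 3-subsets of the 14: C(14,3) = 364.
Selections with exactly 1 expired: choose 1 of the 7 expired and 2 of the 7 fresh, C(7,1)·C(7,2) = 7·21 = 147.
Probability = 147/364 = 21/52.

21/52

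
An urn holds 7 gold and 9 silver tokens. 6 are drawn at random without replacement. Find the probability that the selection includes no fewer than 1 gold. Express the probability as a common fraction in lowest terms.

There are C(16,6) = 8008 ways to choose the 6.
The complement is all 6 are silver: C(9,6) = 84.
Probability = 1 − 84/8008 = 7924/8008 = 283/286.

283/286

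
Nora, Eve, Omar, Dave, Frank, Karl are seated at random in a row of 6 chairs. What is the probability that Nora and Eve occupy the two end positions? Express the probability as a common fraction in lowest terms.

There are 6! = 720 arrangements.
Place Nora and Eve at the ends in 2 ways, arrange the remaining 4 in 4! = 24 ways: 2·24 = 48.
Probability = 48/720 = 1/15.

1/15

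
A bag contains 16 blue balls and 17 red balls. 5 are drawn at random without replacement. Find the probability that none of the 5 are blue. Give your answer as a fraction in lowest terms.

There are C(33,5) = 237336 possible selections.
Selections with no blue (all red): C(17,5) = 6188.
Probability = 6188/237336 = 1547/59334.

1547/59334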